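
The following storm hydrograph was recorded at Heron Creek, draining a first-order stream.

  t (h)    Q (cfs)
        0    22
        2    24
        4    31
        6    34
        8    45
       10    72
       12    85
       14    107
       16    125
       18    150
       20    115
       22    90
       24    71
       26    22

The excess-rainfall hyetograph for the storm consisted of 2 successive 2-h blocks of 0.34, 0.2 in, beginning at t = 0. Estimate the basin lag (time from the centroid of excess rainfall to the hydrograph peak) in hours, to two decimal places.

t_L ≈ 16.26 h

Centroid of excess rainfall: t_c = Σ P_i·t̄_i / ΣP_i = 1.7407 h (block centres at 1, 3 h).
Hydrograph peak occurs at t = 18 h, so basin lag t_L = 18 − 1.7407 = 16.26 h.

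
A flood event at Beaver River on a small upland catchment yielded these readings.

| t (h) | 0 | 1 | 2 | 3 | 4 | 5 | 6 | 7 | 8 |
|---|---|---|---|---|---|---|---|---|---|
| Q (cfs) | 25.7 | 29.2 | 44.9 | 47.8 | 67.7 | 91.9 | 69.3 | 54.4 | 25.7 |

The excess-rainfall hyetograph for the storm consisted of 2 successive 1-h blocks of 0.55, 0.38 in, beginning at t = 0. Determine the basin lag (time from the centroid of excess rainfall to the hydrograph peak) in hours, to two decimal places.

Centroid of excess rainfall: t_c = Σ P_i·t̄_i / ΣP_i = 0.9086 h (block centres at 0.5, 1.5 h).
Hydrograph peak occurs at t = 5 h, so basin lag t_L = 5 − 0.9086 = 4.09 h.

t_L ≈ 4.09 h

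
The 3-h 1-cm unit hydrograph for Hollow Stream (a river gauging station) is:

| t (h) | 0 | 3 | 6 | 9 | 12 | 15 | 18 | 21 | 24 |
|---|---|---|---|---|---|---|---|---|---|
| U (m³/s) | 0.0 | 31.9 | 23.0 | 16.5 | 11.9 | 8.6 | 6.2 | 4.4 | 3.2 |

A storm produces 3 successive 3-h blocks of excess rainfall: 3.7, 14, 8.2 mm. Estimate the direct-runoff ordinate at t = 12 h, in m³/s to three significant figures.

Q ≈ 46.4 m³/s

By discrete convolution, Q_j = Σ (P_i / 10 mm) · U_{j−i}.
At t = 12 h (j=4): Q = (3.7/10)·11.9 + (14/10)·16.5 + (8.2/10)·23.0 = 46.4 m³/s.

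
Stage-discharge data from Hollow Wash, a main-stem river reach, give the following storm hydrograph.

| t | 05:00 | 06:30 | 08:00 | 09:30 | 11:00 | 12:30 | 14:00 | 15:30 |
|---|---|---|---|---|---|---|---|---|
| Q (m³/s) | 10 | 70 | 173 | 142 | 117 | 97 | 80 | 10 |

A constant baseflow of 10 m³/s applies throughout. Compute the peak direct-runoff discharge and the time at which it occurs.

Subtracting baseflow gives direct-runoff ordinates: 0.0, 60.0, 163.0, 132.0, 107.0, 87.0, 70.0, 0.0 m³/s.
The maximum is 163.0 m³/s, occurring at the reading for t = 08:00.

Q_p = 163.0 m³/s at t = 08:00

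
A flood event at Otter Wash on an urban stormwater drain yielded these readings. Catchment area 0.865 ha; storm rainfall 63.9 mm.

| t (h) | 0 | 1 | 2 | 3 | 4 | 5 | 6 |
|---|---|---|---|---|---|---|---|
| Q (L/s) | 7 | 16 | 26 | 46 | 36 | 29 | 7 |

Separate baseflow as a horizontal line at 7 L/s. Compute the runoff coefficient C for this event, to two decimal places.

ΣQ_DR = 118.0 L/s; V = ΣQ_DR·Δt = 4.248 × 10^5 L.
Runoff depth d = V / A = 49.11 mm.
C = d / P = 49.11 / 63.9 = 0.77.

C ≈ 0.77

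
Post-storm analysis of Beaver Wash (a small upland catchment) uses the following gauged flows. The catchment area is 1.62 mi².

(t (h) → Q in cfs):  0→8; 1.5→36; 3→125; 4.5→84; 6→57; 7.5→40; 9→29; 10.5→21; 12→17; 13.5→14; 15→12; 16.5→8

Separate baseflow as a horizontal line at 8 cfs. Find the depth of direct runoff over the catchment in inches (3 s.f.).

d ≈ 0.509 in

Direct runoff: 0.0, 28.0, 117.0, 76.0, 49.0, 32.0, 21.0, 13.0, 9.0, 6.0, 4.0, 0.0 cfs; ΣQ_DR = 355.0 cfs.
V = ΣQ_DR · Δt = 355.0 × 5400 s = 1.917 × 10^6 ft³.
Over A = 1.62 mi², depth = V / A = 0.509 in.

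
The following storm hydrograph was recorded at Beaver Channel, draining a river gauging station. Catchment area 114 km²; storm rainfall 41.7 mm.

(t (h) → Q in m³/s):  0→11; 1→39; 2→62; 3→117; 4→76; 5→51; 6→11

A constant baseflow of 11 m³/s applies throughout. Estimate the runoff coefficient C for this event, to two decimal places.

C ≈ 0.22

ΣQ_DR = 290.0 m³/s; V = ΣQ_DR·Δt = 1.044 × 10^6 m³.
Runoff depth d = V / A = 9.158 mm.
C = d / P = 9.158 / 41.7 = 0.22.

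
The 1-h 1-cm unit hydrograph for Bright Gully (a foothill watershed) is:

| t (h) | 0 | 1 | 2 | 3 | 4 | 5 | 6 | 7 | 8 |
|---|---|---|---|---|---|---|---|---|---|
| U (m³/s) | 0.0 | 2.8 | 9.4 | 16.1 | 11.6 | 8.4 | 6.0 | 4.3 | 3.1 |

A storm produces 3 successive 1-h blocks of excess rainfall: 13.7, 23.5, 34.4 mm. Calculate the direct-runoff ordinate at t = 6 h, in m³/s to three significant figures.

Q ≈ 67.9 m³/s

By discrete convolution, Q_j = Σ (P_i / 10 mm) · U_{j−i}.
At t = 6 h (j=6): Q = (13.7/10)·6.0 + (23.5/10)·8.4 + (34.4/10)·11.6 = 67.9 m³/s.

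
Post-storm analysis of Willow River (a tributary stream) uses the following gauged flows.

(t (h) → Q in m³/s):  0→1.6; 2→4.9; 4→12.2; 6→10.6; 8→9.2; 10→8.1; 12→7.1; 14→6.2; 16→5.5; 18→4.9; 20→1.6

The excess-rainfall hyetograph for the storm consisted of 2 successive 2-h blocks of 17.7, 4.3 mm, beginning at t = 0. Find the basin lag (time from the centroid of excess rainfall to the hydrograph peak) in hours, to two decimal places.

Centroid of excess rainfall: t_c = Σ P_i·t̄_i / ΣP_i = 1.3909 h (block centres at 1, 3 h).
Hydrograph peak occurs at t = 4 h, so basin lag t_L = 4 − 1.3909 = 2.61 h.

t_L ≈ 2.61 h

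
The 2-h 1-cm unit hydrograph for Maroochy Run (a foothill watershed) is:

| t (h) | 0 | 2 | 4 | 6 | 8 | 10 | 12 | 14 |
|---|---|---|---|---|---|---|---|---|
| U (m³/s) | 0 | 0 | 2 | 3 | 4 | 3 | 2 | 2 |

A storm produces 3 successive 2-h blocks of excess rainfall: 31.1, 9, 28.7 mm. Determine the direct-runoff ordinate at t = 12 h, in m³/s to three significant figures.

By discrete convolution, Q_j = Σ (P_i / 10 mm) · U_{j−i}.
At t = 12 h (j=6): Q = (31.1/10)·2 + (9/10)·3 + (28.7/10)·4 = 20.4 m³/s.

Q ≈ 20.4 m³/s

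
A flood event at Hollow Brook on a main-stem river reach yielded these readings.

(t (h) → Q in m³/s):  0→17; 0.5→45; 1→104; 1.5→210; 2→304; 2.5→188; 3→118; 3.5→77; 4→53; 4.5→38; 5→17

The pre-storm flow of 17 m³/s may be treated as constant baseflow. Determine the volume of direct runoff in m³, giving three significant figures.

V ≈ 1.77 × 10^6 m³

Direct-runoff ordinates (Q − Q_b): 0.0, 28.0, 87.0, 193.0, 287.0, 171.0, 101.0, 60.0, 36.0, 21.0, 0.0 m³/s.
ΣQ_DR = 984.0 m³/s.
With Δt = 0.5 h = 1800 s, V = ΣQ_DR · Δt = 984.0 × 1800 = 1.77 × 10^6 m³.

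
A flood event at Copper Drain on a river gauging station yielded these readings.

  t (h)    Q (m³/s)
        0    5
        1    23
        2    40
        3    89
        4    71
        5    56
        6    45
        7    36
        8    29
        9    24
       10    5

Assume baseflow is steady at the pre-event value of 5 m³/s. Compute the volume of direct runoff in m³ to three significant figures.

Direct-runoff ordinates (Q − Q_b): 0.0, 18.0, 35.0, 84.0, 66.0, 51.0, 40.0, 31.0, 24.0, 19.0, 0.0 m³/s.
ΣQ_DR = 368.0 m³/s.
With Δt = 1 h = 3600 s, V = ΣQ_DR · Δt = 368.0 × 3600 = 1.32 × 10^6 m³.

V ≈ 1.32 × 10^6 m³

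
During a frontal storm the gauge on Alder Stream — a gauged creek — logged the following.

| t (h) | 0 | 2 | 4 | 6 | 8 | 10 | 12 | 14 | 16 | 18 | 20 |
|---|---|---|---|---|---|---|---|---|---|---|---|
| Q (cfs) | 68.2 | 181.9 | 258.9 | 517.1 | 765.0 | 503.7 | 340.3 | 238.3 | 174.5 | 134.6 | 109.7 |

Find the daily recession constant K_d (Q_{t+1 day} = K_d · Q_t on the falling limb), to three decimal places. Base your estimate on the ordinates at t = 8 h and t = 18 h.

K_d ≈ 0.015

Between t = 8 h and t = 18 h the flow falls from 765.0 to 134.6 cfs over 5×2 h = 10 h.
Per-interval ratio K = (134.6/765.0)^(1/5) = 0.7064; K_d = K^(24/2) = 0.015.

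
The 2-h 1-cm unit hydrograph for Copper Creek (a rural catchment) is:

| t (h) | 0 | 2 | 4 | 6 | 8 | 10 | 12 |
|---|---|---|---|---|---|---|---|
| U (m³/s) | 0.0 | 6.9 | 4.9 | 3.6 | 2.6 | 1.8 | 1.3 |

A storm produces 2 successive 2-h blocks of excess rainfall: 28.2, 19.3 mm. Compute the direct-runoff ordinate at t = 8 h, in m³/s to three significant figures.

By discrete convolution, Q_j = Σ (P_i / 10 mm) · U_{j−i}.
At t = 8 h (j=4): Q = (28.2/10)·2.6 + (19.3/10)·3.6 = 14.3 m³/s.

Q ≈ 14.3 m³/s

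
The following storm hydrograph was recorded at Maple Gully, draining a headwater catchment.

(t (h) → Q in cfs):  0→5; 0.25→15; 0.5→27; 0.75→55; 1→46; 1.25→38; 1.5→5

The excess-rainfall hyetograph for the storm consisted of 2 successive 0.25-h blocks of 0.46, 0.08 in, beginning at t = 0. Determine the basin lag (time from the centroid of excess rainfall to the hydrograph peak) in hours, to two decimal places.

Centroid of excess rainfall: t_c = Σ P_i·t̄_i / ΣP_i = 0.1620 h (block centres at 0.125, 0.375 h).
Hydrograph peak occurs at t = 0.75 h, so basin lag t_L = 0.75 − 0.1620 = 0.59 h.

t_L ≈ 0.59 h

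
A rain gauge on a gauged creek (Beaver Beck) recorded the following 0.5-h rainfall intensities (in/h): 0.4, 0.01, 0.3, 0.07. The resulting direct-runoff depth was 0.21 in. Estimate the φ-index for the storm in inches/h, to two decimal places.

φ ≈ 0.14 in/h

Only the 2 blocks with intensity above φ contribute runoff: 0.4, 0.3 in/h.
Σ(I−φ)·Δt = d  ⇒  (0.4+0.3 − 2φ)·0.5 = 0.21
φ = (0.7000 − 0.21/0.5) / 2 = 0.14 in/h.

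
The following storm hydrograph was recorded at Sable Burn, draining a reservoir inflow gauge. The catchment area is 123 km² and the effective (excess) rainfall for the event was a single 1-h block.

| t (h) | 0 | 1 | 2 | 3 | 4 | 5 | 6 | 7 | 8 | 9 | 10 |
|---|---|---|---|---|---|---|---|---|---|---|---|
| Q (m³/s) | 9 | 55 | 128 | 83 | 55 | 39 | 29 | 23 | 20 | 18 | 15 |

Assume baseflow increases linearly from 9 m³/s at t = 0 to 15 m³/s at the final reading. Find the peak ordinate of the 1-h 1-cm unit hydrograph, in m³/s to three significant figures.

U_p ≈ 118 m³/s

Direct runoff: 0.00, 45.40, 117.80, 72.20, 43.60, 27.00, 16.40, 9.80, 6.20, 3.60, 0.00 m³/s; ΣQ_DR = 342.0 m³/s, peak = 117.80 m³/s.
Runoff depth d = ΣQ_DR·Δt / A = 342.0 × 3600 / (123 km²) = 10.01 mm.
The 1-cm UH is the DRH scaled by (10 mm)/d, so U_p = 117.80 × 10/10.01 = 118 m³/s.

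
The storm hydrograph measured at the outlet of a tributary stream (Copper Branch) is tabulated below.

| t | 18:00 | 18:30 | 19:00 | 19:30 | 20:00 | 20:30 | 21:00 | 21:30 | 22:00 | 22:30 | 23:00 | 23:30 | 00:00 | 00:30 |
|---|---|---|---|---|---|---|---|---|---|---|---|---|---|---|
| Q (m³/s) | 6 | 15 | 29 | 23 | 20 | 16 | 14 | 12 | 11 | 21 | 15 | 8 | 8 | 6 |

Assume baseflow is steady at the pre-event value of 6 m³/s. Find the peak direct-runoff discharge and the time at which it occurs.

Q_p = 23.0 m³/s at t = 19:00

Subtracting baseflow gives direct-runoff ordinates: 0.0, 9.0, 23.0, 17.0, 14.0, 10.0, 8.0, 6.0, 5.0, 15.0, 9.0, 2.0, 2.0, 0.0 m³/s.
The maximum is 23.0 m³/s, occurring at the reading for t = 19:00.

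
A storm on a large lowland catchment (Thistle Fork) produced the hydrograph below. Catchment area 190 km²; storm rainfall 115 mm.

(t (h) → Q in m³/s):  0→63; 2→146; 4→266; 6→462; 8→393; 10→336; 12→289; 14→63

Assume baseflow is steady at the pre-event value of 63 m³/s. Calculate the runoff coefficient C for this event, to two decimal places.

C ≈ 0.50

ΣQ_DR = 1514 m³/s; V = ΣQ_DR·Δt = 1.090 × 10^7 m³.
Runoff depth d = V / A = 57.37 mm.
C = d / P = 57.37 / 115 = 0.50.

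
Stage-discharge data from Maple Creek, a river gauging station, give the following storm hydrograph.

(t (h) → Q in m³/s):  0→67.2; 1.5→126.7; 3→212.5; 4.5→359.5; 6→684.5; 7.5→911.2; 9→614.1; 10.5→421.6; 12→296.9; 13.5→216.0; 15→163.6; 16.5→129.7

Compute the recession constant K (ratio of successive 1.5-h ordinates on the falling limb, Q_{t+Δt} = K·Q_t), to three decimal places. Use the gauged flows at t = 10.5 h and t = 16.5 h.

K ≈ 0.745

Using the recession-limb readings at t = 10.5 h and t = 16.5 h: Q falls from 421.6 to 129.7 m³/s over 4 intervals.
K = (Q₂/Q₁)^(1/4) = (129.7/421.6)^(1/4) = 0.745.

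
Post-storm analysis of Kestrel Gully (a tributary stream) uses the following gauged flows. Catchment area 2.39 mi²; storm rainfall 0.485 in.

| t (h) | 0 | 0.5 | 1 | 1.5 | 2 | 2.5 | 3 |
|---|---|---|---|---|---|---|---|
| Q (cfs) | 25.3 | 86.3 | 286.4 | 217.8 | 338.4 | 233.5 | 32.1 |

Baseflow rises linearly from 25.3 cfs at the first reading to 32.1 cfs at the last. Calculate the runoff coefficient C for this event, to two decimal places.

C ≈ 0.68

ΣQ_DR = 1019 cfs; V = ΣQ_DR·Δt = 1.834 × 10^6 ft³.
Runoff depth d = V / A = 0.3303 in.
C = d / P = 0.3303 / 0.485 = 0.68.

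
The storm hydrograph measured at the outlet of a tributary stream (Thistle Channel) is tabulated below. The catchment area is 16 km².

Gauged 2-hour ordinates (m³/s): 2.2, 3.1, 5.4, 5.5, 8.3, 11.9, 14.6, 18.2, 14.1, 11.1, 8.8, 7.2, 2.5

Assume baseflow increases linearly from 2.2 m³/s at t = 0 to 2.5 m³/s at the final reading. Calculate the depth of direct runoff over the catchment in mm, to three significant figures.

d ≈ 37.1 mm

Direct runoff: 0.00, 0.88, 3.15, 3.23, 6.00, 9.57, 12.25, 15.82, 11.70, 8.68, 6.35, 4.72, 0.00 m³/s; ΣQ_DR = 82.35 m³/s.
V = ΣQ_DR · Δt = 82.35 × 7200 s = 5.929 × 10^5 m³.
Over A = 16 km², depth = V / A = 37.1 mm.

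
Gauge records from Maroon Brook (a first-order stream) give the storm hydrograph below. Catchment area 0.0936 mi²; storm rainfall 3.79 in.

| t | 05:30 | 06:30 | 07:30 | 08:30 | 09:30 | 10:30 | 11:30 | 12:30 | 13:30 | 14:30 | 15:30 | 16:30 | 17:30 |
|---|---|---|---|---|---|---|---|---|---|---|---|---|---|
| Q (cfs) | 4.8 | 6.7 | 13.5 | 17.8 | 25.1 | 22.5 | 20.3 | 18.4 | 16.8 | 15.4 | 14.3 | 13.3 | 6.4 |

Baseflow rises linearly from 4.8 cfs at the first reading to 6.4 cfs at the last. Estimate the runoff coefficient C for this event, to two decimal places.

ΣQ_DR = 122.5 cfs; V = ΣQ_DR·Δt = 4.410 × 10^5 ft³.
Runoff depth d = V / A = 2.028 in.
C = d / P = 2.028 / 3.79 = 0.54.

C ≈ 0.54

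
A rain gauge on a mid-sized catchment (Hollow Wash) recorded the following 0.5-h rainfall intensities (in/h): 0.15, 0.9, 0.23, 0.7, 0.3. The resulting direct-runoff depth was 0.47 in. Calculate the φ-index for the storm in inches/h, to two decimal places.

φ ≈ 0.33 in/h

Only the 2 blocks with intensity above φ contribute runoff: 0.9, 0.7 in/h.
Σ(I−φ)·Δt = d  ⇒  (0.9+0.7 − 2φ)·0.5 = 0.47
φ = (1.600 − 0.47/0.5) / 2 = 0.33 in/h.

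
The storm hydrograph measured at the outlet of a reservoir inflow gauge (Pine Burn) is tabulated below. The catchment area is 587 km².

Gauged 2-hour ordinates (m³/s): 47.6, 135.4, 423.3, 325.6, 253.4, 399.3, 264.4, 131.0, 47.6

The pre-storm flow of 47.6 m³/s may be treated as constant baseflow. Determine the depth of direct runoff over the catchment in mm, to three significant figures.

Direct runoff: 0.0, 87.8, 375.7, 278.0, 205.8, 351.7, 216.8, 83.4, 0.0 m³/s; ΣQ_DR = 1599 m³/s.
V = ΣQ_DR · Δt = 1599 × 7200 s = 1.151 × 10^7 m³.
Over A = 587 km², depth = V / A = 19.6 mm.

d ≈ 19.6 mm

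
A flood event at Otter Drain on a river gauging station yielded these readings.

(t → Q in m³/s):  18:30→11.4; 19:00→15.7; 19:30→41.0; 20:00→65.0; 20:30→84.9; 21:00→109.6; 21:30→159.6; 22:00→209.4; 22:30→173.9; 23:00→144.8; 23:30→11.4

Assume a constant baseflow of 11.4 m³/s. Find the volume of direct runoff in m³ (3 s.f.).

V ≈ 1.62 × 10^6 m³

Direct-runoff ordinates (Q − Q_b): 0.0, 4.3, 29.6, 53.6, 73.5, 98.2, 148.2, 198.0, 162.5, 133.4, 0.0 m³/s.
ΣQ_DR = 901.3 m³/s.
With Δt = 0.5 h = 1800 s, V = ΣQ_DR · Δt = 901.3 × 1800 = 1.62 × 10^6 m³.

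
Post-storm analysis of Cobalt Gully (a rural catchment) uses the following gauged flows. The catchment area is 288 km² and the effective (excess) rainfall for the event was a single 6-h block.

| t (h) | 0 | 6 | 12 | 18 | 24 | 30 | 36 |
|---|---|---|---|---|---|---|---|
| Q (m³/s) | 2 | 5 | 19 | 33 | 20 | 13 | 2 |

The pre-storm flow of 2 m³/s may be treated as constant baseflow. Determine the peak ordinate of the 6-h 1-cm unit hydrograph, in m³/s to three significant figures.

Direct runoff: 0.0, 3.0, 17.0, 31.0, 18.0, 11.0, 0.0 m³/s; ΣQ_DR = 80.00 m³/s, peak = 31.0 m³/s.
Runoff depth d = ΣQ_DR·Δt / A = 80.00 × 21600 / (288 km²) = 6.000 mm.
The 1-cm UH is the DRH scaled by (10 mm)/d, so U_p = 31.0 × 10/6.000 = 51.7 m³/s.

U_p ≈ 51.7 m³/s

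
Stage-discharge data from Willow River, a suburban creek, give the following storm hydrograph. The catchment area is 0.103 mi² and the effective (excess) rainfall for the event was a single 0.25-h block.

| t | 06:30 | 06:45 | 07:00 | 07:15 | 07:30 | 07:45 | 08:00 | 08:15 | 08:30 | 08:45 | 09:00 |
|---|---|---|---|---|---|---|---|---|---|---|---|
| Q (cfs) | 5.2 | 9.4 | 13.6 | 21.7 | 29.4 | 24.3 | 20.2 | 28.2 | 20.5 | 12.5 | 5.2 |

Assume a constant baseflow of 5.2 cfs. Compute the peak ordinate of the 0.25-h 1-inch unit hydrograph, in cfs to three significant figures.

U_p ≈ 48.4 cfs

Direct runoff: 0.0, 4.2, 8.4, 16.5, 24.2, 19.1, 15.0, 23.0, 15.3, 7.3, 0.0 cfs; ΣQ_DR = 133.0 cfs, peak = 24.2 cfs.
Runoff depth d = ΣQ_DR·Δt / A = 133.0 × 900 / (0.103 mi²) = 0.5002 in.
The 1-inch UH is the DRH scaled by (1 in)/d, so U_p = 24.2 × 1/0.5002 = 48.4 cfs.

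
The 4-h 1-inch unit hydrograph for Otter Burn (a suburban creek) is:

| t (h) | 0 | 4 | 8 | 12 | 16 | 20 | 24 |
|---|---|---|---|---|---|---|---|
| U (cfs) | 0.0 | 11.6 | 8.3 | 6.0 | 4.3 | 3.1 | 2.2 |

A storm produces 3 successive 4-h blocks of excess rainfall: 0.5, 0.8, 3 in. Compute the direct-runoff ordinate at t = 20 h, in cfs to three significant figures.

By discrete convolution, Q_j = Σ (P_i / 1 in) · U_{j−i}.
At t = 20 h (j=5): Q = (0.5/1)·3.1 + (0.8/1)·4.3 + (3/1)·6.0 = 23.0 cfs.

Q ≈ 23.0 cfs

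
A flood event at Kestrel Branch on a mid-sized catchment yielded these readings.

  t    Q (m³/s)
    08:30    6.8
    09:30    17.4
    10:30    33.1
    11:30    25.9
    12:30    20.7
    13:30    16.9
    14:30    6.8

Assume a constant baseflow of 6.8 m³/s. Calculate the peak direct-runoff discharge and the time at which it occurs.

Q_p = 26.3 m³/s at t = 10:30

Subtracting baseflow gives direct-runoff ordinates: 0.0, 10.6, 26.3, 19.1, 13.9, 10.1, 0.0 m³/s.
The maximum is 26.3 m³/s, occurring at the reading for t = 10:30.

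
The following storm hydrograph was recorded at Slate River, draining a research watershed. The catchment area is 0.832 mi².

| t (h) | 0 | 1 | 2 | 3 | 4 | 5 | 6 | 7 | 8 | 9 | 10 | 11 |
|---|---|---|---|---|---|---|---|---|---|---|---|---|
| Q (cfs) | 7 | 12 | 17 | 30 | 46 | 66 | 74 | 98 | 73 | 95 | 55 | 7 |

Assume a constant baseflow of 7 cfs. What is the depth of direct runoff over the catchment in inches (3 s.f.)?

d ≈ 0.924 in

Direct runoff: 0.0, 5.0, 10.0, 23.0, 39.0, 59.0, 67.0, 91.0, 66.0, 88.0, 48.0, 0.0 cfs; ΣQ_DR = 496.0 cfs.
V = ΣQ_DR · Δt = 496.0 × 3600 s = 1.786 × 10^6 ft³.
Over A = 0.832 mi², depth = V / A = 0.924 in.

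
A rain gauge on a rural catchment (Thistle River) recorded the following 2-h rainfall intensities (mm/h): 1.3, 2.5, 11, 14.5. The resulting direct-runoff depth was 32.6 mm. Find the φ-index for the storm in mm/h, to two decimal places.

Only the 2 blocks with intensity above φ contribute runoff: 11, 14.5 mm/h.
Σ(I−φ)·Δt = d  ⇒  (11+14.5 − 2φ)·2 = 32.6
φ = (25.50 − 32.6/2) / 2 = 4.60 mm/h.

φ ≈ 4.60 mm/h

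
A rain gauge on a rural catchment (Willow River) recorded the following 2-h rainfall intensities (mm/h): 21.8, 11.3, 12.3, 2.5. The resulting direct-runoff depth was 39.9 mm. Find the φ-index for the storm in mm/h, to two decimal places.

Only the 3 blocks with intensity above φ contribute runoff: 21.8, 11.3, 12.3 mm/h.
Σ(I−φ)·Δt = d  ⇒  (21.8+11.3+12.3 − 3φ)·2 = 39.9
φ = (45.40 − 39.9/2) / 3 = 8.48 mm/h.

φ ≈ 8.48 mm/h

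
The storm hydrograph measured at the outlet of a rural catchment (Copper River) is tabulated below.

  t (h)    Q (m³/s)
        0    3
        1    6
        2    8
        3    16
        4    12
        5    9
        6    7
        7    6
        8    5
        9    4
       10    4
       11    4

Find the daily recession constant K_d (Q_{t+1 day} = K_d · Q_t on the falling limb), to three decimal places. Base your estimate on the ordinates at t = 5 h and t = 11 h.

K_d ≈ 0.039

Between t = 5 h and t = 11 h the flow falls from 9 to 4 m³/s over 6×1 h = 6 h.
Per-interval ratio K = (4/9)^(1/6) = 0.8736; K_d = K^(24/1) = 0.039.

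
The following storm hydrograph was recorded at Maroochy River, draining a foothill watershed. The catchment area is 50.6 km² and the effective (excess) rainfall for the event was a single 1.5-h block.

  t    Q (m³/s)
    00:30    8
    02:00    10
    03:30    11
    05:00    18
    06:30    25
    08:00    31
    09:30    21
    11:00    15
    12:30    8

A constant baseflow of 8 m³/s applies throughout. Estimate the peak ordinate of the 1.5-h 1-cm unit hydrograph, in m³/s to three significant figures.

Direct runoff: 0.0, 2.0, 3.0, 10.0, 17.0, 23.0, 13.0, 7.0, 0.0 m³/s; ΣQ_DR = 75.00 m³/s, peak = 23.0 m³/s.
Runoff depth d = ΣQ_DR·Δt / A = 75.00 × 5400 / (50.6 km²) = 8.004 mm.
The 1-cm UH is the DRH scaled by (10 mm)/d, so U_p = 23.0 × 10/8.004 = 28.7 m³/s.

U_p ≈ 28.7 m³/s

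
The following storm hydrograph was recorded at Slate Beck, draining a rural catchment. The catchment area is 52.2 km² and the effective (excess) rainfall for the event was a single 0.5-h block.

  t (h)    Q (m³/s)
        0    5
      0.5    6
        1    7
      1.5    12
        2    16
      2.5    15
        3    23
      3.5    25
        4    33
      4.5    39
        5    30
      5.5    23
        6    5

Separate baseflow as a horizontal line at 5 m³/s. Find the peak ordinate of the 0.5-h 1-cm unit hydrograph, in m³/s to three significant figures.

Direct runoff: 0.0, 1.0, 2.0, 7.0, 11.0, 10.0, 18.0, 20.0, 28.0, 34.0, 25.0, 18.0, 0.0 m³/s; ΣQ_DR = 174.0 m³/s, peak = 34.0 m³/s.
Runoff depth d = ΣQ_DR·Δt / A = 174.0 × 1800 / (52.2 km²) = 6.000 mm.
The 1-cm UH is the DRH scaled by (10 mm)/d, so U_p = 34.0 × 10/6.000 = 56.7 m³/s.

U_p ≈ 56.7 m³/s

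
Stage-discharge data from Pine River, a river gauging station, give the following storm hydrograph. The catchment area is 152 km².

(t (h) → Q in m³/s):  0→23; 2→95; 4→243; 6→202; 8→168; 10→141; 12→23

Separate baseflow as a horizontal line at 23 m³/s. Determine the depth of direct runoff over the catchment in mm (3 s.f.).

Direct runoff: 0.0, 72.0, 220.0, 179.0, 145.0, 118.0, 0.0 m³/s; ΣQ_DR = 734.0 m³/s.
V = ΣQ_DR · Δt = 734.0 × 7200 s = 5.285 × 10^6 m³.
Over A = 152 km², depth = V / A = 34.8 mm.

d ≈ 34.8 mm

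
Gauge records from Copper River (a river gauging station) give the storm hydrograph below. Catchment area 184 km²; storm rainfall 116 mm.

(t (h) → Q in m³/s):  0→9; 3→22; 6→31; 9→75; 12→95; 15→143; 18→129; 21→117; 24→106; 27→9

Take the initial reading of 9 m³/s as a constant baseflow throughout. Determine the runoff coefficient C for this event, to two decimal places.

C ≈ 0.33

ΣQ_DR = 646.0 m³/s; V = ΣQ_DR·Δt = 6.977 × 10^6 m³.
Runoff depth d = V / A = 37.92 mm.
C = d / P = 37.92 / 116 = 0.33.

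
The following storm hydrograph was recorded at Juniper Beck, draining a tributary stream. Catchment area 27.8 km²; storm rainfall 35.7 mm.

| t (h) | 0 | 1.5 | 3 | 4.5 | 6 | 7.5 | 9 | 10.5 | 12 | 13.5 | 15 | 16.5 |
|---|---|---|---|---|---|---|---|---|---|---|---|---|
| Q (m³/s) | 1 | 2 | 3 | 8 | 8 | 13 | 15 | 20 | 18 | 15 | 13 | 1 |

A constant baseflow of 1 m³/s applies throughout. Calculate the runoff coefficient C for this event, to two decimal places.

ΣQ_DR = 105.0 m³/s; V = ΣQ_DR·Δt = 5.670 × 10^5 m³.
Runoff depth d = V / A = 20.40 mm.
C = d / P = 20.40 / 35.7 = 0.57.

C ≈ 0.57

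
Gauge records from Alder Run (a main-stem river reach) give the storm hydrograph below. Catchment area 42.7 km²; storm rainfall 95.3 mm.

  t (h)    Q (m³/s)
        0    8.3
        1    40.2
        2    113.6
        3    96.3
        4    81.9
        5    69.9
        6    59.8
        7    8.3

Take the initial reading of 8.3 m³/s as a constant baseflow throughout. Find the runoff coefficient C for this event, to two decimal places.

ΣQ_DR = 411.9 m³/s; V = ΣQ_DR·Δt = 1.483 × 10^6 m³.
Runoff depth d = V / A = 34.73 mm.
C = d / P = 34.73 / 95.3 = 0.36.

C ≈ 0.36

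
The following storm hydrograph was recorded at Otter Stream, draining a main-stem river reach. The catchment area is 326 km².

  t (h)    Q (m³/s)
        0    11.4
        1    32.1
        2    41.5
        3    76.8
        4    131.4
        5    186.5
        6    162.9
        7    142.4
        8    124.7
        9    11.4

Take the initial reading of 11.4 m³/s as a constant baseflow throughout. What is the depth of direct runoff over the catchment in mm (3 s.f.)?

d ≈ 8.91 mm

Direct runoff: 0.0, 20.7, 30.1, 65.4, 120.0, 175.1, 151.5, 131.0, 113.3, 0.0 m³/s; ΣQ_DR = 807.1 m³/s.
V = ΣQ_DR · Δt = 807.1 × 3600 s = 2.906 × 10^6 m³.
Over A = 326 km², depth = V / A = 8.91 mm.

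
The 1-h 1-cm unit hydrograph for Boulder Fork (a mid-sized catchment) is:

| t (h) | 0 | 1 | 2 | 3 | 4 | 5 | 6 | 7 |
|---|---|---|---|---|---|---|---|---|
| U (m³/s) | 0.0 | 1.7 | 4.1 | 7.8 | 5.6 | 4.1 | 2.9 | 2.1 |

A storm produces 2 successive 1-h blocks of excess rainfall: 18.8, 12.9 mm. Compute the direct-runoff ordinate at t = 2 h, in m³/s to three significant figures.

By discrete convolution, Q_j = Σ (P_i / 10 mm) · U_{j−i}.
At t = 2 h (j=2): Q = (18.8/10)·4.1 + (12.9/10)·1.7 = 9.90 m³/s.

Q ≈ 9.90 m³/s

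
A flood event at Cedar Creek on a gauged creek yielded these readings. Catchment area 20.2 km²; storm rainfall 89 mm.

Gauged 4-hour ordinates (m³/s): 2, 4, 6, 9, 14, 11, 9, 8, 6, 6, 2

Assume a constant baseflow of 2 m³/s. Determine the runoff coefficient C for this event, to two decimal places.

ΣQ_DR = 55.00 m³/s; V = ΣQ_DR·Δt = 7.920 × 10^5 m³.
Runoff depth d = V / A = 39.21 mm.
C = d / P = 39.21 / 89 = 0.44.

C ≈ 0.44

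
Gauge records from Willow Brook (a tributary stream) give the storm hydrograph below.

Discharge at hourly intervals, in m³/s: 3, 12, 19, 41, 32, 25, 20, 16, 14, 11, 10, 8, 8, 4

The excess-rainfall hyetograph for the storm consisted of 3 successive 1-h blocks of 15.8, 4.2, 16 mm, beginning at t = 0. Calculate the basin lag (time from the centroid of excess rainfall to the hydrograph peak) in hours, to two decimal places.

t_L ≈ 1.49 h

Centroid of excess rainfall: t_c = Σ P_i·t̄_i / ΣP_i = 1.5056 h (block centres at 0.5, 1.5, 2.5 h).
Hydrograph peak occurs at t = 3 h, so basin lag t_L = 3 − 1.5056 = 1.49 h.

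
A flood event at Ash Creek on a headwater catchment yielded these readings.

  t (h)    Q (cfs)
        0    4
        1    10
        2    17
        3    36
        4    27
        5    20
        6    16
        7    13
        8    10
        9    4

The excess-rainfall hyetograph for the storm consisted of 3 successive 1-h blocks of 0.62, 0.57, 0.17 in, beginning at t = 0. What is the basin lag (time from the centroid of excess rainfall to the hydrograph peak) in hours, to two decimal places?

Centroid of excess rainfall: t_c = Σ P_i·t̄_i / ΣP_i = 1.1691 h (block centres at 0.5, 1.5, 2.5 h).
Hydrograph peak occurs at t = 3 h, so basin lag t_L = 3 − 1.1691 = 1.83 h.

t_L ≈ 1.83 h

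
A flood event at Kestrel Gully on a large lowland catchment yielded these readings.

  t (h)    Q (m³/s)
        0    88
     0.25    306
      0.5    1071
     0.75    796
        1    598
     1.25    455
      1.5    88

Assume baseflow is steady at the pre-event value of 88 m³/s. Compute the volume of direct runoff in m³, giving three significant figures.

Direct-runoff ordinates (Q − Q_b): 0.0, 218.0, 983.0, 708.0, 510.0, 367.0, 0.0 m³/s.
ΣQ_DR = 2786 m³/s.
With Δt = 0.25 h = 900 s, V = ΣQ_DR · Δt = 2786 × 900 = 2.51 × 10^6 m³.

V ≈ 2.51 × 10^6 m³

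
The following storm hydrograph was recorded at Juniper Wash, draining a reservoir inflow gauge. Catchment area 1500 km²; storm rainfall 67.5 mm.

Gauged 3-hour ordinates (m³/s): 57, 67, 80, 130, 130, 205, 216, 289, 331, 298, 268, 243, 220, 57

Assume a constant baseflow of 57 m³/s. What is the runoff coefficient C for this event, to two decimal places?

ΣQ_DR = 1793 m³/s; V = ΣQ_DR·Δt = 1.936 × 10^7 m³.
Runoff depth d = V / A = 12.91 mm.
C = d / P = 12.91 / 67.5 = 0.19.

C ≈ 0.19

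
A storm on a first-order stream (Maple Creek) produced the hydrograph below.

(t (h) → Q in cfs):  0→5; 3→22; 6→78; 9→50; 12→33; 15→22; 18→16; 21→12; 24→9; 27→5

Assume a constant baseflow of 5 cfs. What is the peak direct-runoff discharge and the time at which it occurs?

Q_p = 73.0 cfs at t = 6 h

Subtracting baseflow gives direct-runoff ordinates: 0.0, 17.0, 73.0, 45.0, 28.0, 17.0, 11.0, 7.0, 4.0, 0.0 cfs.
The maximum is 73.0 cfs, occurring at the reading for t = 6 h.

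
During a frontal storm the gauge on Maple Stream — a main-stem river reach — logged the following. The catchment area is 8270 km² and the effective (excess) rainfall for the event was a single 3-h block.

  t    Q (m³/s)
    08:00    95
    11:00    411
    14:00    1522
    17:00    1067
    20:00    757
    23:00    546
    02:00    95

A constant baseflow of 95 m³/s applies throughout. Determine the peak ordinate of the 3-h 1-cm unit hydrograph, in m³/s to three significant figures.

U_p ≈ 2850 m³/s

Direct runoff: 0.0, 316.0, 1427.0, 972.0, 662.0, 451.0, 0.0 m³/s; ΣQ_DR = 3828 m³/s, peak = 1427.0 m³/s.
Runoff depth d = ΣQ_DR·Δt / A = 3828 × 10800 / (8270 km²) = 4.999 mm.
The 1-cm UH is the DRH scaled by (10 mm)/d, so U_p = 1427.0 × 10/4.999 = 2850 m³/s.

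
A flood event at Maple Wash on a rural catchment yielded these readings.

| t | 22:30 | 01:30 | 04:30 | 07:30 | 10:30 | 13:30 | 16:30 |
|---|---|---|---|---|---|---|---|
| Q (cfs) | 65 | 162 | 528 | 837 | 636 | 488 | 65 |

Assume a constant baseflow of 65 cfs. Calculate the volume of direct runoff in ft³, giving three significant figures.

V ≈ 2.51 × 10^7 ft³

Direct-runoff ordinates (Q − Q_b): 0.0, 97.0, 463.0, 772.0, 571.0, 423.0, 0.0 cfs.
ΣQ_DR = 2326 cfs.
With Δt = 3 h = 10800 s, V = ΣQ_DR · Δt = 2326 × 10800 = 2.51 × 10^7 ft³.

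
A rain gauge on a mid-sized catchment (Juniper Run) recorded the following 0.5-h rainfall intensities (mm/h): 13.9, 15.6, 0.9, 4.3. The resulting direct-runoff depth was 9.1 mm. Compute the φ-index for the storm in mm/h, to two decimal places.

φ ≈ 5.65 mm/h

Only the 2 blocks with intensity above φ contribute runoff: 13.9, 15.6 mm/h.
Σ(I−φ)·Δt = d  ⇒  (13.9+15.6 − 2φ)·0.5 = 9.1
φ = (29.50 − 9.1/0.5) / 2 = 5.65 mm/h.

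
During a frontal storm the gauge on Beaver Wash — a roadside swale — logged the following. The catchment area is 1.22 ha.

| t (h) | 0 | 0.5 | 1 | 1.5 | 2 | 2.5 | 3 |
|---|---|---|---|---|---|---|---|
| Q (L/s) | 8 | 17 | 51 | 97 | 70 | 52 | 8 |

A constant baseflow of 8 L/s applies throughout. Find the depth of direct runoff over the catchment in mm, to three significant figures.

d ≈ 36.4 mm

Direct runoff: 0.0, 9.0, 43.0, 89.0, 62.0, 44.0, 0.0 L/s; ΣQ_DR = 247.0 L/s.
V = ΣQ_DR · Δt = 247.0 × 1800 s = 4.446 × 10^5 L.
Over A = 1.22 ha, depth = V / A = 36.4 mm.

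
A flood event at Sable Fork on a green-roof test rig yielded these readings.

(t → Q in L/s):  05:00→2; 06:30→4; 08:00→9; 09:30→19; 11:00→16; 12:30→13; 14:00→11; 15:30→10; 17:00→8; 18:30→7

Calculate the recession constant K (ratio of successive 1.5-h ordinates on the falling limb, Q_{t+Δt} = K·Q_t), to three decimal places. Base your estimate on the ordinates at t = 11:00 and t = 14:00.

Using the recession-limb readings at t = 11:00 and t = 14:00: Q falls from 16 to 11 L/s over 2 intervals.
K = (Q₂/Q₁)^(1/2) = (11/16)^(1/2) = 0.829.

K ≈ 0.829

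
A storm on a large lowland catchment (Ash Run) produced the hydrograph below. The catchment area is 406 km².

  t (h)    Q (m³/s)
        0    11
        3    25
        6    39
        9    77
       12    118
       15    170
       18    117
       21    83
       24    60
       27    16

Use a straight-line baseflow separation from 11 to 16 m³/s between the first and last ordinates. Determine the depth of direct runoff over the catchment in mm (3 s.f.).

Direct runoff: 0.00, 13.44, 26.89, 64.33, 104.78, 156.22, 102.67, 68.11, 44.56, 0.00 m³/s; ΣQ_DR = 581.0 m³/s.
V = ΣQ_DR · Δt = 581.0 × 10800 s = 6.275 × 10^6 m³.
Over A = 406 km², depth = V / A = 15.5 mm.

d ≈ 15.5 mm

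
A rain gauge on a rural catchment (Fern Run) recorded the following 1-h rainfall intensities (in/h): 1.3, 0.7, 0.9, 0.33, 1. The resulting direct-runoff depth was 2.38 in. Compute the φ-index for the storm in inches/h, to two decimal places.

φ ≈ 0.38 in/h

Only the 4 blocks with intensity above φ contribute runoff: 1.3, 0.7, 0.9, 1 in/h.
Σ(I−φ)·Δt = d  ⇒  (1.3+0.7+0.9+1 − 4φ)·1 = 2.38
φ = (3.900 − 2.38/1) / 4 = 0.38 in/h.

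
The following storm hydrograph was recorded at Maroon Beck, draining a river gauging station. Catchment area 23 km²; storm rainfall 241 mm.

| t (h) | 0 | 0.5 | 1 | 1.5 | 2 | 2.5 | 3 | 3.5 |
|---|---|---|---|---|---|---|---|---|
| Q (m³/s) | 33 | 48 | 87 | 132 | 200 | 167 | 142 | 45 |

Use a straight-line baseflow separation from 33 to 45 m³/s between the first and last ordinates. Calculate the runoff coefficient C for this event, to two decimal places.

C ≈ 0.18

ΣQ_DR = 542.0 m³/s; V = ΣQ_DR·Δt = 9.756 × 10^5 m³.
Runoff depth d = V / A = 42.42 mm.
C = d / P = 42.42 / 241 = 0.18.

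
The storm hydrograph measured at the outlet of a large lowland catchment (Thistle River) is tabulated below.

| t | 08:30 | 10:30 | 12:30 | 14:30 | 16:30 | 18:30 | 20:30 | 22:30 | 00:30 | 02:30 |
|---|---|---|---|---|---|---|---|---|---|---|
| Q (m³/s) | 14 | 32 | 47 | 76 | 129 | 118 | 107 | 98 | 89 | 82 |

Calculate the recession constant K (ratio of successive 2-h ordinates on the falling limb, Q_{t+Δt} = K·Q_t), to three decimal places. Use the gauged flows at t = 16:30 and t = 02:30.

K ≈ 0.913

Using the recession-limb readings at t = 16:30 and t = 02:30: Q falls from 129 to 82 m³/s over 5 intervals.
K = (Q₂/Q₁)^(1/5) = (82/129)^(1/5) = 0.913.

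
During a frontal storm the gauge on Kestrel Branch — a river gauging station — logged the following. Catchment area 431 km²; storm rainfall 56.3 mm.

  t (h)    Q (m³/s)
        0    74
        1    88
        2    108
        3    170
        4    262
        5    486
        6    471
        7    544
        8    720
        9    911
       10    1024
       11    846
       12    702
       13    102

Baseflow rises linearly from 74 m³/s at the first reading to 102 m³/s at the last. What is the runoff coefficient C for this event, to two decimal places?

C ≈ 0.78

ΣQ_DR = 5276 m³/s; V = ΣQ_DR·Δt = 1.899 × 10^7 m³.
Runoff depth d = V / A = 44.07 mm.
C = d / P = 44.07 / 56.3 = 0.78.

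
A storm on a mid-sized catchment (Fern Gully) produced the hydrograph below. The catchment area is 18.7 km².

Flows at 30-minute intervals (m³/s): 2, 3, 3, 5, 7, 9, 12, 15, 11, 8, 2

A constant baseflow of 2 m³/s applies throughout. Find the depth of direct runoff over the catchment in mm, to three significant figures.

d ≈ 5.29 mm

Direct runoff: 0.0, 1.0, 1.0, 3.0, 5.0, 7.0, 10.0, 13.0, 9.0, 6.0, 0.0 m³/s; ΣQ_DR = 55.00 m³/s.
V = ΣQ_DR · Δt = 55.00 × 1800 s = 99000 m³.
Over A = 18.7 km², depth = V / A = 5.29 mm.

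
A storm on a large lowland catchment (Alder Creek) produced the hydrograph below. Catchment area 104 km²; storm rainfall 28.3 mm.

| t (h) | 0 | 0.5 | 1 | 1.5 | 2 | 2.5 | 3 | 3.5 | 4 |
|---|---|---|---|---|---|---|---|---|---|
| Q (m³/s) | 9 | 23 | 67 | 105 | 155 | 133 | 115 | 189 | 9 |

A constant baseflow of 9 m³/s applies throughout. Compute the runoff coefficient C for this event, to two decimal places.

C ≈ 0.44

ΣQ_DR = 724.0 m³/s; V = ΣQ_DR·Δt = 1.303 × 10^6 m³.
Runoff depth d = V / A = 12.53 mm.
C = d / P = 12.53 / 28.3 = 0.44.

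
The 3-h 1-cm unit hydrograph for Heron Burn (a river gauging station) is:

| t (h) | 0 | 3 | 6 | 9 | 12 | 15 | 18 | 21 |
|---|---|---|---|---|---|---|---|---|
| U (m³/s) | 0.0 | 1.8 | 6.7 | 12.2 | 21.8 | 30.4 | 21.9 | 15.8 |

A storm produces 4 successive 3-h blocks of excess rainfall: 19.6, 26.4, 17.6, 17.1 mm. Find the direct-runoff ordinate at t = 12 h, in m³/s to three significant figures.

Q ≈ 89.8 m³/s

By discrete convolution, Q_j = Σ (P_i / 10 mm) · U_{j−i}.
At t = 12 h (j=4): Q = (19.6/10)·21.8 + (26.4/10)·12.2 + (17.6/10)·6.7 + (17.1/10)·1.8 = 89.8 m³/s.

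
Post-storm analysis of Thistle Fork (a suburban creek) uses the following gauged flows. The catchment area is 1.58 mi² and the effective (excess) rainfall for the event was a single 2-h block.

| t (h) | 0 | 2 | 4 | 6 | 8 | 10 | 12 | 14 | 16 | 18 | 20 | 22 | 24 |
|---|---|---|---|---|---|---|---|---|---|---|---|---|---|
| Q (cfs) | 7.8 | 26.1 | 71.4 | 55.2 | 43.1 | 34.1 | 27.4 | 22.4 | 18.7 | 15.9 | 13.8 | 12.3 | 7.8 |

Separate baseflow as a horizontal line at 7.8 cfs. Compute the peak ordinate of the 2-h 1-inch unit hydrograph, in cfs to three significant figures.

Direct runoff: 0.0, 18.3, 63.6, 47.4, 35.3, 26.3, 19.6, 14.6, 10.9, 8.1, 6.0, 4.5, 0.0 cfs; ΣQ_DR = 254.6 cfs, peak = 63.6 cfs.
Runoff depth d = ΣQ_DR·Δt / A = 254.6 × 7200 / (1.58 mi²) = 0.4994 in.
The 1-inch UH is the DRH scaled by (1 in)/d, so U_p = 63.6 × 1/0.4994 = 127 cfs.

U_p ≈ 127 cfs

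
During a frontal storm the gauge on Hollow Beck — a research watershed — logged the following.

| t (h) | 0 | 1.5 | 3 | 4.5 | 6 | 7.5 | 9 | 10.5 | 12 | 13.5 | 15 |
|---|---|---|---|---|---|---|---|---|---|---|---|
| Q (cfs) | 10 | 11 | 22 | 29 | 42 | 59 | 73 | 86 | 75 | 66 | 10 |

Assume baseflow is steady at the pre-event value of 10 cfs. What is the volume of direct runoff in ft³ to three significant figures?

Direct-runoff ordinates (Q − Q_b): 0.0, 1.0, 12.0, 19.0, 32.0, 49.0, 63.0, 76.0, 65.0, 56.0, 0.0 cfs.
ΣQ_DR = 373.0 cfs.
With Δt = 1.5 h = 5400 s, V = ΣQ_DR · Δt = 373.0 × 5400 = 2.01 × 10^6 ft³.

V ≈ 2.01 × 10^6 ft³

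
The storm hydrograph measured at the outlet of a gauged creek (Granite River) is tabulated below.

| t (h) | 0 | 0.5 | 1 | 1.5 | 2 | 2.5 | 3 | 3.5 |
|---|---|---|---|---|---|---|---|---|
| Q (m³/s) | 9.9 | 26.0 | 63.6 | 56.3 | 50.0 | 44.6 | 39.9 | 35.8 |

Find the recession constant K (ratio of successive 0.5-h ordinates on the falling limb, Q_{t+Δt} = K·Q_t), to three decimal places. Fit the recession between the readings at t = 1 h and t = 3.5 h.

Using the recession-limb readings at t = 1 h and t = 3.5 h: Q falls from 63.6 to 35.8 m³/s over 5 intervals.
K = (Q₂/Q₁)^(1/5) = (35.8/63.6)^(1/5) = 0.891.

K ≈ 0.891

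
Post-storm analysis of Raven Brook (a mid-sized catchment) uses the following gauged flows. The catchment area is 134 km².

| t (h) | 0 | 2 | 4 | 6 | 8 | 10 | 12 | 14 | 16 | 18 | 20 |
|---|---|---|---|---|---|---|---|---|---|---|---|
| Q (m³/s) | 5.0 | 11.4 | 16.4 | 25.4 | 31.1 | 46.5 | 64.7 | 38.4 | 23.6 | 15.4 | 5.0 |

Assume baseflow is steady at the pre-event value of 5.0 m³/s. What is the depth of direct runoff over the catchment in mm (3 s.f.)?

Direct runoff: 0.0, 6.4, 11.4, 20.4, 26.1, 41.5, 59.7, 33.4, 18.6, 10.4, 0.0 m³/s; ΣQ_DR = 227.9 m³/s.
V = ΣQ_DR · Δt = 227.9 × 7200 s = 1.641 × 10^6 m³.
Over A = 134 km², depth = V / A = 12.2 mm.

d ≈ 12.2 mm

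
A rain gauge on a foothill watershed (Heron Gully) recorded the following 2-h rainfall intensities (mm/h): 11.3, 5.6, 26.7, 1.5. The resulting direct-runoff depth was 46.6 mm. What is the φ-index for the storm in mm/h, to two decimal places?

Only the 2 blocks with intensity above φ contribute runoff: 11.3, 26.7 mm/h.
Σ(I−φ)·Δt = d  ⇒  (11.3+26.7 − 2φ)·2 = 46.6
φ = (38.00 − 46.6/2) / 2 = 7.35 mm/h.

φ ≈ 7.35 mm/h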